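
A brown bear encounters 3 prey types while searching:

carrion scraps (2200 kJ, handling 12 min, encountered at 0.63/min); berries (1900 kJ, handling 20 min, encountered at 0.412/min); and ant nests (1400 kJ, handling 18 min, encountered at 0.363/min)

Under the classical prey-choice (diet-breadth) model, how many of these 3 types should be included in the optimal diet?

E/h in descending order: carrion scraps 183, berries 95, ant nests 77.8 kJ/min. The optimal diet is the largest prefix of this list for which every included type satisfies E_i/h_i > R on the types above it.
Rate on top 1: 161.9. berries: 95 < 161.9 → exclude; stop.
Optimal diet: carrion scraps — 1 of 3 types.

1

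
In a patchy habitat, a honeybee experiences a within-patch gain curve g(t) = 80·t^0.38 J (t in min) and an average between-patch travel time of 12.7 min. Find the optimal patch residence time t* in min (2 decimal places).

By the marginal value theorem, leave when the instantaneous gain rate g'(t) equals the habitat-wide average g(t)/(T + t).
g'(t) = 0.38·80·t^-0.62. Setting 0.38·80·t^-0.62 = 80·t^0.38/(12.7+t) gives 0.38(12.7+t) = t, so 0.62·t = 0.38×12.7.
t* = 0.38×12.7/0.62 = 7.784 min.

7.78 min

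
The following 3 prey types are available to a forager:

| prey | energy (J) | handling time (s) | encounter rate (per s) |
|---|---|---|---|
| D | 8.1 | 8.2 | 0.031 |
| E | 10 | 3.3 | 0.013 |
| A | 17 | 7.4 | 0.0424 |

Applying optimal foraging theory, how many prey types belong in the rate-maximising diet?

3

E/h in descending order: E 3.03, A 2.3, D 0.988 J/s. The optimal diet is the largest prefix of this list for which every included type satisfies E_i/h_i > R on the types above it.
Rate on top 1: 0.1247. A: 2.3 > 0.1247 → include.
Rate on top 2: 0.6271. D: 0.988 > 0.6271 → include.
Optimal diet: E, A, D — 3 of 3 types.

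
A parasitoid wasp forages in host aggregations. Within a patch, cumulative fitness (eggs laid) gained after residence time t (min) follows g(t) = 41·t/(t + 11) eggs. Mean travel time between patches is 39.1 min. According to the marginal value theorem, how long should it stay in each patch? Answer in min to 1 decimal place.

20.7 min

Maximise g(t)/(T+t): set derivative to zero → g'(t)(T+t) = g(t).
g'(t) = 41·11/(t + 11)². Setting 41·11/(t+11)² = 41t/[(t+11)(39.1+t)] gives 11(39.1+t) = t(t+11), so t² = 11×39.1 = 430.1.
t* = √430.1 = 20.74 min.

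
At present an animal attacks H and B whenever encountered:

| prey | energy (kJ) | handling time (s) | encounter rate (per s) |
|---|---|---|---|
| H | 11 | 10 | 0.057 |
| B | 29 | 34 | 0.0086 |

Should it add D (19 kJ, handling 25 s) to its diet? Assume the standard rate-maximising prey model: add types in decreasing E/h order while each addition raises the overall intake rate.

Yes

Intake rate on the current diet: R = (0.057×11 + 0.0086×29) / (1 + 0.057×10 + 0.0086×34) = 0.8764/1.862 = 0.4706 kJ/s.
Profitability of D: 19/25 = 0.76 kJ/s.
0.76 > 0.4706, so adding D raises the average — include it.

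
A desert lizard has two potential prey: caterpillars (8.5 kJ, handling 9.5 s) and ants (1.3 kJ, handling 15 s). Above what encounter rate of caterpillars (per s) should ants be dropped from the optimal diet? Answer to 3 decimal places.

Drop ants once their profitability E₂/h₂ falls below the rate achievable on caterpillars alone: E₂/h₂ = λE₁/(1 + λh₁).
Solve for λ: λE₁h₂ = E₂(1 + λh₁) → λ(E₁h₂ − E₂h₁) = E₂ → λ = E₂/(E₁h₂ − E₂h₁).
λ = 1.3/(8.5×15 − 1.3×9.5) = 1.3/115.2 = 0.01129 per s.

0.011 per s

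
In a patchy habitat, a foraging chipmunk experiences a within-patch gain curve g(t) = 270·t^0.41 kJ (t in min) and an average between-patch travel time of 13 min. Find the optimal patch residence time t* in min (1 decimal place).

Optimal t* satisfies g'(t*) = g(t*)/(T + t*).
g'(t) = 0.41·270·t^-0.59. Setting 0.41·270·t^-0.59 = 270·t^0.41/(13+t) gives 0.41(13+t) = t, so 0.59·t = 0.41×13.
t* = 0.41×13/0.59 = 9.034 min.

9.0 min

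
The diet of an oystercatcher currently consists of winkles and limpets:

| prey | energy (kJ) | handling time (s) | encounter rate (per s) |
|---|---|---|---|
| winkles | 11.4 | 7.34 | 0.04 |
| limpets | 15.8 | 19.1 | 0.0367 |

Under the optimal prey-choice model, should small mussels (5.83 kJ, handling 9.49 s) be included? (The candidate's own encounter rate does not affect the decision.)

Intake rate on the current diet: R = (0.04×11.4 + 0.0367×15.8) / (1 + 0.04×7.34 + 0.0367×19.1) = 1.036/1.995 = 0.5193 kJ/s.
small mussels: E/h = 5.83/9.49 = 0.6143 kJ/s.
Since 0.6143 > R, including small mussels increases the long-run rate.

Yes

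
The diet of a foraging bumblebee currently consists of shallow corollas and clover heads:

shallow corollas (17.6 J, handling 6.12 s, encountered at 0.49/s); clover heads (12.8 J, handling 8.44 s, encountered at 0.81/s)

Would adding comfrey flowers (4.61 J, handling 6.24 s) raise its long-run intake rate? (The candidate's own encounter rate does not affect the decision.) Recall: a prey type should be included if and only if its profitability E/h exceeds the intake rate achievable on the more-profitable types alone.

Intake rate on the current diet: R = (0.49×17.6 + 0.81×12.8) / (1 + 0.49×6.12 + 0.81×8.44) = 18.99/10.84 = 1.753 J/s.
Profitability of comfrey flowers: 4.61/6.24 = 0.7388 J/s.
Since 0.7388 < R, time spent handling comfrey flowers is better spent searching.

No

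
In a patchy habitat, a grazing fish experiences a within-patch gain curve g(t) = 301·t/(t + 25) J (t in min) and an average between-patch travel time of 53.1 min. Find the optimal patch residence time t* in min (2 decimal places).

Maximise g(t)/(T+t): set derivative to zero → g'(t)(T+t) = g(t).
g'(t) = 301·25/(t + 25)². Setting 301·25/(t+25)² = 301t/[(t+25)(53.1+t)] gives 25(53.1+t) = t(t+25), so t² = 25×53.1 = 1328.
t* = √1328 = 36.43 min.

36.43 min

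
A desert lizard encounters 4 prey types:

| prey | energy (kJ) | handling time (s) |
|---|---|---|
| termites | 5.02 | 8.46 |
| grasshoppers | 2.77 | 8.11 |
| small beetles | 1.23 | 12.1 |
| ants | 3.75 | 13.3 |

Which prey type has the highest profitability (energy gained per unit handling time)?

termites

In descending order of E/h:
termites: 5.02/8.46 = 0.593 kJ/s
grasshoppers: 2.77/8.11 = 0.342 kJ/s
ants: 3.75/13.3 = 0.282 kJ/s
small beetles: 1.23/12.1 = 0.102 kJ/s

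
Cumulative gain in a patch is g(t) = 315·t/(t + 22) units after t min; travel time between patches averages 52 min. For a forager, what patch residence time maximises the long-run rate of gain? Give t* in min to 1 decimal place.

Optimal t* satisfies g'(t*) = g(t*)/(T + t*).
g'(t) = 315·22/(t + 22)². Setting 315·22/(t+22)² = 315t/[(t+22)(52+t)] gives 22(52+t) = t(t+22), so t² = 22×52 = 1144.
t* = √1144 = 33.82 min.

33.8 min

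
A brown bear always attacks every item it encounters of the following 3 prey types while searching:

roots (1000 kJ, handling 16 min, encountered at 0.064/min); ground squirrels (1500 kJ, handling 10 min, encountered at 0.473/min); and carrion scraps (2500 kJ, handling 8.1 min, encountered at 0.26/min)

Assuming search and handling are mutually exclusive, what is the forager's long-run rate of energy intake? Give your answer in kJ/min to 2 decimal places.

Energy encountered per unit search time: 0.064×1000 + 0.473×1500 + 0.26×2500 = 1424 kJ/min.
Handling time per unit search time: 0.064×16 + 0.473×10 + 0.26×8.1 = 7.86.
Rate = 1424/(1 + 7.86) = 160.7 kJ/min.

160.67 kJ/min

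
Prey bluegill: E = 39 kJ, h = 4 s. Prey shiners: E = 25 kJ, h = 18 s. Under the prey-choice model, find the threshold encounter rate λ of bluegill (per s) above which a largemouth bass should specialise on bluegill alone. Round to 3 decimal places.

Drop shiners once their profitability E₂/h₂ falls below the rate achievable on bluegill alone: E₂/h₂ = λE₁/(1 + λh₁).
Solve for λ: λE₁h₂ = E₂(1 + λh₁) → λ(E₁h₂ − E₂h₁) = E₂ → λ = E₂/(E₁h₂ − E₂h₁).
λ = 25/(39×18 − 25×4) = 25/602 = 0.04153 per s.

0.042 per s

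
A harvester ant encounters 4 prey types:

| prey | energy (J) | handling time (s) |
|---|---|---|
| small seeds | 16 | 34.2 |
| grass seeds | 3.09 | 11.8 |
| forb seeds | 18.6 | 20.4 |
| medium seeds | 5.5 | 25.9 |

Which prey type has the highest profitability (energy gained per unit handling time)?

forb seeds

Profitability E/h (J/s): small seeds = 16/34.2 = 0.468, grass seeds = 3.09/11.8 = 0.262, forb seeds = 18.6/20.4 = 0.912, medium seeds = 5.5/25.9 = 0.212.
Ranked: forb seeds > small seeds > grass seeds > medium seeds.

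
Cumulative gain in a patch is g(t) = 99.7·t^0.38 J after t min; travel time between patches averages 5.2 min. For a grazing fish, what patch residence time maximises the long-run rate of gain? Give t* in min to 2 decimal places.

Maximise g(t)/(T+t): set derivative to zero → g'(t)(T+t) = g(t).
g'(t) = 0.38·99.7·t^-0.62. Setting 0.38·99.7·t^-0.62 = 99.7·t^0.38/(5.2+t) gives 0.38(5.2+t) = t, so 0.62·t = 0.38×5.2.
t* = 0.38×5.2/0.62 = 3.187 min.

3.19 min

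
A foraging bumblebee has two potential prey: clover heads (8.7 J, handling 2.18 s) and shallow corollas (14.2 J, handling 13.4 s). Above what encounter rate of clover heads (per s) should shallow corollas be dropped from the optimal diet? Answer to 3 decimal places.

0.166 per s

Drop shallow corollas once their profitability E₂/h₂ falls below the rate achievable on clover heads alone: E₂/h₂ = λE₁/(1 + λh₁).
Solve for λ: λE₁h₂ = E₂(1 + λh₁) → λ(E₁h₂ − E₂h₁) = E₂ → λ = E₂/(E₁h₂ − E₂h₁).
λ = 14.2/(8.7×13.4 − 14.2×2.18) = 14.2/85.62 = 0.1658 per s.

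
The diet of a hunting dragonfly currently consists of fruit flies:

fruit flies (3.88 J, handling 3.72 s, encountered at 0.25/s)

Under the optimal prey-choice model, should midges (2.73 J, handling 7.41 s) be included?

Intake rate on the current diet: R = (0.25×3.88) / (1 + 0.25×3.72) = 0.97/1.93 = 0.5026 J/s.
Profitability of midges: 2.73/7.41 = 0.3684 J/s.
Since 0.3684 < R, time spent handling midges is better spent searching.

No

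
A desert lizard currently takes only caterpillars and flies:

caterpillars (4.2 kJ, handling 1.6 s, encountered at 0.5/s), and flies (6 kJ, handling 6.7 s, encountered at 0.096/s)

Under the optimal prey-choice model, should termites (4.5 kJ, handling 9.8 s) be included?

Current rate: (0.5×4.2 + 0.096×6)/(1 + 0.5×1.6 + 0.096×6.7) = 1.095 kJ/s.
termites: E/h = 4.5/9.8 = 0.4592 kJ/s.
0.4592 < 1.095, so adding termites would lower the average — exclude it.

No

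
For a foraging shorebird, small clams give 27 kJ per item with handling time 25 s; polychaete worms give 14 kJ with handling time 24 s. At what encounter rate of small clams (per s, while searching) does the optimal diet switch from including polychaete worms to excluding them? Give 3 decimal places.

0.047 per s

The zero-one rule: include polychaete worms iff E₂/h₂ > λE₁/(1+λh₁). Equality gives the switch point.
λE₁h₂ = E₂ + λE₂h₁ ⇒ λ = E₂/(E₁h₂ − E₂h₁) = 14/(648 − 350) = 0.04698 per s.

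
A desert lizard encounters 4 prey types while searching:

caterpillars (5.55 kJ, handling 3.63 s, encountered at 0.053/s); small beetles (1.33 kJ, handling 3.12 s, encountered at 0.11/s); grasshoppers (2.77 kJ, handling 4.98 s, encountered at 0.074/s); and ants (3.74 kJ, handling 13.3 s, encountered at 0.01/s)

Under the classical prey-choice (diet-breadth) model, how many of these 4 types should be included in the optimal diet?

E/h in descending order: caterpillars 1.53, grasshoppers 0.556, small beetles 0.426, ants 0.281 kJ/s. The optimal diet is the largest prefix of this list for which every included type satisfies E_i/h_i > R on the types above it.
Rate on top 1: 0.2467. grasshoppers: 0.556 > 0.2467 → include.
Rate on top 2: 0.3198. small beetles: 0.426 > 0.3198 → include.
Rate on top 3: 0.339. ants: 0.281 < 0.339 → exclude; stop.
Optimal diet: caterpillars, grasshoppers, small beetles — 3 of 4 types.

3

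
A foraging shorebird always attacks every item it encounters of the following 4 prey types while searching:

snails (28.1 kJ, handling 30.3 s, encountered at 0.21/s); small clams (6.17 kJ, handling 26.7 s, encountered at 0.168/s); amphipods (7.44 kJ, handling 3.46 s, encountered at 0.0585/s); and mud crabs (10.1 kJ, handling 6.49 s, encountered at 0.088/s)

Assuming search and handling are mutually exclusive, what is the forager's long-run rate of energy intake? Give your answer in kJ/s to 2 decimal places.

R = Σλ_iE_i / (1 + Σλ_ih_i)
Numerator: 0.21×28.1 + 0.168×6.17 + 0.0585×7.44 + 0.088×10.1 = 8.262
Denominator: 1 + 0.21×30.3 + 0.168×26.7 + 0.0585×3.46 + 0.088×6.49 = 12.62
R = 8.262/12.62 = 0.6545 kJ/s

0.65 kJ/s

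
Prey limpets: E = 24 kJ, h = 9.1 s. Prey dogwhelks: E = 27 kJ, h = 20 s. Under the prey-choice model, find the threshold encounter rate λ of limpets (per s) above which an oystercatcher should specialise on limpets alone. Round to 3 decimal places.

Drop dogwhelks once their profitability E₂/h₂ falls below the rate achievable on limpets alone: E₂/h₂ = λE₁/(1 + λh₁).
Solve for λ: λE₁h₂ = E₂(1 + λh₁) → λ(E₁h₂ − E₂h₁) = E₂ → λ = E₂/(E₁h₂ − E₂h₁).
λ = 27/(24×20 − 27×9.1) = 27/234.3 = 0.1152 per s.

0.115 per s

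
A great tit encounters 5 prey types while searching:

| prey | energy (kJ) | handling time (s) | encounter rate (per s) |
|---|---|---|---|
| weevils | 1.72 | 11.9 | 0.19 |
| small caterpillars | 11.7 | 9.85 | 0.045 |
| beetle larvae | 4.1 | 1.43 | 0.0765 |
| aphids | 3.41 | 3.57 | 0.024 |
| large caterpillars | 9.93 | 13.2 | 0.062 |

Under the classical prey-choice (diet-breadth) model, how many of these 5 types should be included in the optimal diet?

E/h in descending order: beetle larvae 2.87, small caterpillars 1.19, aphids 0.955, large caterpillars 0.752, weevils 0.145 kJ/s. The optimal diet is the largest prefix of this list for which every included type satisfies E_i/h_i > R on the types above it.
Rate on top 1: 0.2827. small caterpillars: 1.19 > 0.2827 → include.
Rate on top 2: 0.5411. aphids: 0.955 > 0.5411 → include.
Rate on top 3: 0.5628. large caterpillars: 0.752 > 0.5628 → include.
Rate on top 4: 0.6259. weevils: 0.145 < 0.6259 → exclude; stop.
Optimal diet: beetle larvae, small caterpillars, aphids, large caterpillars — 4 of 5 types.

4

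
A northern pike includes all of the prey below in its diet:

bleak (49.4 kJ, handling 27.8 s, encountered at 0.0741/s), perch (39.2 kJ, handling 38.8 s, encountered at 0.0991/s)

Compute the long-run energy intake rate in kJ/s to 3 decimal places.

R = (0.0741×49.4 + 0.0991×39.2) / (1 + 0.0741×27.8 + 0.0991×38.8) = 7.545/6.905 = 1.093 kJ/s.

1.093 kJ/s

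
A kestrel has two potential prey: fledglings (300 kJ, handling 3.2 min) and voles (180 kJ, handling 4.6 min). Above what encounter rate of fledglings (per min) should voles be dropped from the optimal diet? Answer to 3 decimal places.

0.224 per min

At the threshold, the rate on fledglings alone equals the profitability of voles: λ·300/(1 + λ·3.2) = 180/4.6 = 39.13.
Rearranging, λ(300 − 39.13×3.2) = 39.13, so λ = 39.13/174.8 = 0.2239 per min.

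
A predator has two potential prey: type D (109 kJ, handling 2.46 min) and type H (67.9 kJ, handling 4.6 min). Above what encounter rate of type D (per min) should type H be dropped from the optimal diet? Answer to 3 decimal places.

At the threshold, the rate on type D alone equals the profitability of type H: λ·109/(1 + λ·2.46) = 67.9/4.6 = 14.76.
Rearranging, λ(109 − 14.76×2.46) = 14.76, so λ = 14.76/72.69 = 0.2031 per min.

0.203 per min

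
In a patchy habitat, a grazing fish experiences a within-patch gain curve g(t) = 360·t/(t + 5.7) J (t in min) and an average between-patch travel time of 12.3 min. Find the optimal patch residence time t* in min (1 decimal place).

Maximise g(t)/(T+t): set derivative to zero → g'(t)(T+t) = g(t).
g'(t) = 360·5.7/(t + 5.7)². Setting 360·5.7/(t+5.7)² = 360t/[(t+5.7)(12.3+t)] gives 5.7(12.3+t) = t(t+5.7), so t² = 5.7×12.3 = 70.11.
t* = √70.11 = 8.373 min.

8.4 min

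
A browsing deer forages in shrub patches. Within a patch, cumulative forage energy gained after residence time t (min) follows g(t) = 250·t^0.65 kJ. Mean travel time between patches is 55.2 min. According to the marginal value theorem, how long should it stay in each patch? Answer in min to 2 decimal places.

102.51 min

Maximise g(t)/(T+t): set derivative to zero → g'(t)(T+t) = g(t).
g'(t) = 0.65·250·t^-0.35. Setting 0.65·250·t^-0.35 = 250·t^0.65/(55.2+t) gives 0.65(55.2+t) = t, so 0.35·t = 0.65×55.2.
t* = 0.65×55.2/0.35 = 102.5 min.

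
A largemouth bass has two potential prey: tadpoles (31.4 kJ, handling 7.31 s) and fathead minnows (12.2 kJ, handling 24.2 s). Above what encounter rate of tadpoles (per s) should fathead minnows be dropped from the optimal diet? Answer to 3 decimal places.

The zero-one rule: include fathead minnows iff E₂/h₂ > λE₁/(1+λh₁). Equality gives the switch point.
λE₁h₂ = E₂ + λE₂h₁ ⇒ λ = E₂/(E₁h₂ − E₂h₁) = 12.2/(759.9 − 89.18) = 0.01819 per s.

0.018 per s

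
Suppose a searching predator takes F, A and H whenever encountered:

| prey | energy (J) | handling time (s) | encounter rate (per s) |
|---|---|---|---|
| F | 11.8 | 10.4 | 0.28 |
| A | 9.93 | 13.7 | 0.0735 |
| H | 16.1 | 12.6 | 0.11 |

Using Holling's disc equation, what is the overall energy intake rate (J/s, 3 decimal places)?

R = Σλ_iE_i / (1 + Σλ_ih_i)
Numerator: 0.28×11.8 + 0.0735×9.93 + 0.11×16.1 = 5.805
Denominator: 1 + 0.28×10.4 + 0.0735×13.7 + 0.11×12.6 = 6.305
R = 5.805/6.305 = 0.9207 J/s

0.921 J/s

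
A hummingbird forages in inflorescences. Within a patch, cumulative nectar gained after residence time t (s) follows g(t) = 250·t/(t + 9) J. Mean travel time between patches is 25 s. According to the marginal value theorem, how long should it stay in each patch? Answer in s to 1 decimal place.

15.0 s

By the marginal value theorem, leave when the instantaneous gain rate g'(t) equals the habitat-wide average g(t)/(T + t).
g'(t) = 250·9/(t + 9)². Setting 250·9/(t+9)² = 250t/[(t+9)(25+t)] gives 9(25+t) = t(t+9), so t² = 9×25 = 225.
t* = √225 = 15 s.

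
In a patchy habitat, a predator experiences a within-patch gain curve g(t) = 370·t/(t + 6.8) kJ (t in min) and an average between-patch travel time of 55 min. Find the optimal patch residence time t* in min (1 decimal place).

Maximise g(t)/(T+t): set derivative to zero → g'(t)(T+t) = g(t).
g'(t) = 370·6.8/(t + 6.8)². Setting 370·6.8/(t+6.8)² = 370t/[(t+6.8)(55+t)] gives 6.8(55+t) = t(t+6.8), so t² = 6.8×55 = 374.
t* = √374 = 19.34 min.

19.3 min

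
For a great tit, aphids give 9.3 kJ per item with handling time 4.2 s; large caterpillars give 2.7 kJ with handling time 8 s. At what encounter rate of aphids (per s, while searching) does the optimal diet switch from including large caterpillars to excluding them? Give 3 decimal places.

Drop large caterpillars once their profitability E₂/h₂ falls below the rate achievable on aphids alone: E₂/h₂ = λE₁/(1 + λh₁).
Solve for λ: λE₁h₂ = E₂(1 + λh₁) → λ(E₁h₂ − E₂h₁) = E₂ → λ = E₂/(E₁h₂ − E₂h₁).
λ = 2.7/(9.3×8 − 2.7×4.2) = 2.7/63.06 = 0.04282 per s.

0.043 per s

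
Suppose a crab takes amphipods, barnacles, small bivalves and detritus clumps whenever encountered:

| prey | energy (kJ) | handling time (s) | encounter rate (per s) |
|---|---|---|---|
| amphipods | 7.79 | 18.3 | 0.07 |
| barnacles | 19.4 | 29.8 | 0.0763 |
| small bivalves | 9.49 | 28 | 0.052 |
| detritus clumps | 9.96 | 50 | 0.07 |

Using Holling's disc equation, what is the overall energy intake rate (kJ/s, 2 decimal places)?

0.34 kJ/s

R = (0.07×7.79 + 0.0763×19.4 + 0.052×9.49 + 0.07×9.96) / (1 + 0.07×18.3 + 0.0763×29.8 + 0.052×28 + 0.07×50) = 3.216/9.511 = 0.3382 kJ/s.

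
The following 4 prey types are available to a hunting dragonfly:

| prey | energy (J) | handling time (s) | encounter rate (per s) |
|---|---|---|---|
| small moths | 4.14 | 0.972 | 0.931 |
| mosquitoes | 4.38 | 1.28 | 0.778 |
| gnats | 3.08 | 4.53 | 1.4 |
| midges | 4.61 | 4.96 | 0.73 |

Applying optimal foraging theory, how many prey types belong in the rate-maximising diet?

2

E/h in descending order: small moths 4.26, mosquitoes 3.42, midges 0.929, gnats 0.68 J/s. The optimal diet is the largest prefix of this list for which every included type satisfies E_i/h_i > R on the types above it.
Rate on top 1: 2.023. mosquitoes: 3.42 > 2.023 → include.
Rate on top 2: 2.503. midges: 0.929 < 2.503 → exclude; stop.
Optimal diet: small moths, mosquitoes — 2 of 4 types.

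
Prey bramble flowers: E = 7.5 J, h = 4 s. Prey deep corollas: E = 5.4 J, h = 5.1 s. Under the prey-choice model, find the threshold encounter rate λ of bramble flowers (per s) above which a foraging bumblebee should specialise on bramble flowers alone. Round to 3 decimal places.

0.324 per s

Drop deep corollas once their profitability E₂/h₂ falls below the rate achievable on bramble flowers alone: E₂/h₂ = λE₁/(1 + λh₁).
Solve for λ: λE₁h₂ = E₂(1 + λh₁) → λ(E₁h₂ − E₂h₁) = E₂ → λ = E₂/(E₁h₂ − E₂h₁).
λ = 5.4/(7.5×5.1 − 5.4×4) = 5.4/16.65 = 0.3243 per s.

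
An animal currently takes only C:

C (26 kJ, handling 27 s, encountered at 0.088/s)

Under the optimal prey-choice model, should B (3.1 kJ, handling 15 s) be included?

On C alone, R = ΣλE/(1+Σλh) = 2.288/3.376 = 0.6777 kJ/s.
B: E/h = 3.1/15 = 0.2067 kJ/s.
Since 0.2067 < R, time spent handling B is better spent searching.

No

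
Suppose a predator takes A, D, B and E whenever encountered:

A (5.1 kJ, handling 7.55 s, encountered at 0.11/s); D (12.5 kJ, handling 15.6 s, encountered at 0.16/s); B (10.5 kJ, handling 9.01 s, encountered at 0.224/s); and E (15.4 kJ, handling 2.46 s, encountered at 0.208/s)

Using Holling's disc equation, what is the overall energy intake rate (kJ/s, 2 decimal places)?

Energy encountered per unit search time: 0.11×5.1 + 0.16×12.5 + 0.224×10.5 + 0.208×15.4 = 8.116 kJ/s.
Handling time per unit search time: 0.11×7.55 + 0.16×15.6 + 0.224×9.01 + 0.208×2.46 = 5.856.
Rate = 8.116/(1 + 5.856) = 1.184 kJ/s.

1.18 kJ/s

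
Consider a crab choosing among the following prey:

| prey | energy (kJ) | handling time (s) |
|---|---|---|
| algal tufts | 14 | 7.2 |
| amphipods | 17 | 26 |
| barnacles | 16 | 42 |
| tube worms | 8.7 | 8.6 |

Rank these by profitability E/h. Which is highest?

algal tufts

Profitability E/h (kJ/s): algal tufts = 14/7.2 = 1.94, amphipods = 17/26 = 0.654, barnacles = 16/42 = 0.381, tube worms = 8.7/8.6 = 1.01.
Ranked: algal tufts > tube worms > amphipods > barnacles.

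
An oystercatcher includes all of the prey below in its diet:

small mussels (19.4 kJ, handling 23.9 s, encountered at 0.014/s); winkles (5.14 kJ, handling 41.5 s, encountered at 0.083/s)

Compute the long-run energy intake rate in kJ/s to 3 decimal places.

0.146 kJ/s

R = Σλ_iE_i / (1 + Σλ_ih_i)
Numerator: 0.014×19.4 + 0.083×5.14 = 0.6982
Denominator: 1 + 0.014×23.9 + 0.083×41.5 = 4.779
R = 0.6982/4.779 = 0.1461 kJ/s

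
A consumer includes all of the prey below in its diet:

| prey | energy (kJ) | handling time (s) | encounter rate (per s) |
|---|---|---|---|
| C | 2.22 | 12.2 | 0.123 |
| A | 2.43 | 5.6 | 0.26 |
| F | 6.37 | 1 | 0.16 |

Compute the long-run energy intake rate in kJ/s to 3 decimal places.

R = Σλ_iE_i / (1 + Σλ_ih_i)
Numerator: 0.123×2.22 + 0.26×2.43 + 0.16×6.37 = 1.924
Denominator: 1 + 0.123×12.2 + 0.26×5.6 + 0.16×1 = 4.117
R = 1.924/4.117 = 0.4674 kJ/s

0.467 kJ/s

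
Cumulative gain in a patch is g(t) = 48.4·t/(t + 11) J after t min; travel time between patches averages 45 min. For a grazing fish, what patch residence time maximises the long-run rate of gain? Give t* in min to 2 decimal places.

By the marginal value theorem, leave when the instantaneous gain rate g'(t) equals the habitat-wide average g(t)/(T + t).
g'(t) = 48.4·11/(t + 11)². Setting 48.4·11/(t+11)² = 48.4t/[(t+11)(45+t)] gives 11(45+t) = t(t+11), so t² = 11×45 = 495.
t* = √495 = 22.25 min.

22.25 min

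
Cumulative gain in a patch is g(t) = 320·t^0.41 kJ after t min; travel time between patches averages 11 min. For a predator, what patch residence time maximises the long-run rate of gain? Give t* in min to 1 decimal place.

Optimal t* satisfies g'(t*) = g(t*)/(T + t*).
g'(t) = 0.41·320·t^-0.59. Setting 0.41·320·t^-0.59 = 320·t^0.41/(11+t) gives 0.41(11+t) = t, so 0.59·t = 0.41×11.
t* = 0.41×11/0.59 = 7.644 min.

7.6 min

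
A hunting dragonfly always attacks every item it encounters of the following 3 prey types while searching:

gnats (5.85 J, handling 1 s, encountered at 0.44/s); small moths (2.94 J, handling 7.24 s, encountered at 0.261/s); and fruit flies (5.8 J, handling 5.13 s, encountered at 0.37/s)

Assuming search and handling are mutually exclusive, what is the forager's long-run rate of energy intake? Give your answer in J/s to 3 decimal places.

1.050 J/s

R = Σλ_iE_i / (1 + Σλ_ih_i)
Numerator: 0.44×5.85 + 0.261×2.94 + 0.37×5.8 = 5.487
Denominator: 1 + 0.44×1 + 0.261×7.24 + 0.37×5.13 = 5.228
R = 5.487/5.228 = 1.05 J/s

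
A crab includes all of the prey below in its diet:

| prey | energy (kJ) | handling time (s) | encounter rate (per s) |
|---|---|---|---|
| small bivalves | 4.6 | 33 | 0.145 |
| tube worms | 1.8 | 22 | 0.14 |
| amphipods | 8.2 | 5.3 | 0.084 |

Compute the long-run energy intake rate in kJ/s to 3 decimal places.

0.173 kJ/s

R = Σλ_iE_i / (1 + Σλ_ih_i)
Numerator: 0.145×4.6 + 0.14×1.8 + 0.084×8.2 = 1.608
Denominator: 1 + 0.145×33 + 0.14×22 + 0.084×5.3 = 9.31
R = 1.608/9.31 = 0.1727 kJ/s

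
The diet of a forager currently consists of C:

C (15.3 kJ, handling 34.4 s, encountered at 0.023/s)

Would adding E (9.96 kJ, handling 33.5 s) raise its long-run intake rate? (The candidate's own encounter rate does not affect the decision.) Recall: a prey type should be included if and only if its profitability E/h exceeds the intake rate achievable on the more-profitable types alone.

Current rate: (0.023×15.3)/(1 + 0.023×34.4) = 0.1965 kJ/s.
E: E/h = 9.96/33.5 = 0.2973 kJ/s.
Since 0.2973 > R, including E increases the long-run rate.

Yes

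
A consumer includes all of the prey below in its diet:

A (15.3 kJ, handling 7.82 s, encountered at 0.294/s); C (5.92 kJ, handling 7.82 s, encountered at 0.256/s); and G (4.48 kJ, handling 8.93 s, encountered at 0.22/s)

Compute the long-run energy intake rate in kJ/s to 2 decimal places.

0.96 kJ/s

R = Σλ_iE_i / (1 + Σλ_ih_i)
Numerator: 0.294×15.3 + 0.256×5.92 + 0.22×4.48 = 6.999
Denominator: 1 + 0.294×7.82 + 0.256×7.82 + 0.22×8.93 = 7.266
R = 6.999/7.266 = 0.9634 kJ/s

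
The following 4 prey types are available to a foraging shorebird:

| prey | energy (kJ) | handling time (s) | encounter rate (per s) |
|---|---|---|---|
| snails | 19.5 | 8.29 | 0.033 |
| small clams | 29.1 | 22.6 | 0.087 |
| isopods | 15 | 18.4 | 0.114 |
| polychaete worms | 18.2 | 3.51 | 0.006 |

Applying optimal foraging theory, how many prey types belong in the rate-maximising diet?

Profitabilities (E/h, kJ/s): polychaete worms 5.19, snails 2.35, small clams 1.29, isopods 0.815. Add prey in this order while the next type's profitability exceeds the intake rate on those already taken.
Rate on top 1: 0.1069. snails: 2.35 > 0.1069 → include.
Rate on top 2: 0.5814. small clams: 1.29 > 0.5814 → include.
Rate on top 3: 1.007. isopods: 0.815 < 1.007 → exclude; stop.
Optimal diet: polychaete worms, snails, small clams — 3 of 4 types.

3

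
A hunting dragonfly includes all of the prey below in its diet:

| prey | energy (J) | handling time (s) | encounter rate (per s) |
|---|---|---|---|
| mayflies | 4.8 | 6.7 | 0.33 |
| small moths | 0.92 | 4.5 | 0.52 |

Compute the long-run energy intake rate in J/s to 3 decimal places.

R = (0.33×4.8 + 0.52×0.92) / (1 + 0.33×6.7 + 0.52×4.5) = 2.062/5.551 = 0.3715 J/s.

0.372 J/s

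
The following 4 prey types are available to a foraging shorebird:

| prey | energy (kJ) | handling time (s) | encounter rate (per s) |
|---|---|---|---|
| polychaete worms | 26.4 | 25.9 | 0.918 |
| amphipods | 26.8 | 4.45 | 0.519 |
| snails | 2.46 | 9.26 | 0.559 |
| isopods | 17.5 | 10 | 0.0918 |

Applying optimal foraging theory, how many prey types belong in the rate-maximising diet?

Rank by E/h (kJ/s): amphipods 6.02, isopods 1.75, polychaete worms 1.02, snails 0.266. Include each in turn until the next type's E/h falls below the running intake rate.
Rate on top 1: 4.203. isopods: 1.75 < 4.203 → exclude; stop.
Optimal diet: amphipods — 1 of 4 types.

1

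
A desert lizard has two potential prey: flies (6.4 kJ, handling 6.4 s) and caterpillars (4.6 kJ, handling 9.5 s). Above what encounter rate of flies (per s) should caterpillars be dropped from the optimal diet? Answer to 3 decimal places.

At the threshold, the rate on flies alone equals the profitability of caterpillars: λ·6.4/(1 + λ·6.4) = 4.6/9.5 = 0.4842.
Rearranging, λ(6.4 − 0.4842×6.4) = 0.4842, so λ = 0.4842/3.301 = 0.1467 per s.

0.147 per s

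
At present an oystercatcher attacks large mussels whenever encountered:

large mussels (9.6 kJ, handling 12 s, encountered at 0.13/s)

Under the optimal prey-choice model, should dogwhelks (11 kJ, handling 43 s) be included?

Intake rate on the current diet: R = (0.13×9.6) / (1 + 0.13×12) = 1.248/2.56 = 0.4875 kJ/s.
dogwhelks: E/h = 11/43 = 0.2558 kJ/s.
Since 0.2558 < R, time spent handling dogwhelks is better spent searching.

No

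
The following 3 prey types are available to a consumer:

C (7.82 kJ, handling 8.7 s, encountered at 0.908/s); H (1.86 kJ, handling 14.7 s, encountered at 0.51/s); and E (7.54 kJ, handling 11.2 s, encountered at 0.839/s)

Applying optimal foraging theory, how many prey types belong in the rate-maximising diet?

1

Profitabilities (E/h, kJ/s): C 0.899, E 0.673, H 0.127. Add prey in this order while the next type's profitability exceeds the intake rate on those already taken.
Rate on top 1: 0.7979. E: 0.673 < 0.7979 → exclude; stop.
Optimal diet: C — 1 of 3 types.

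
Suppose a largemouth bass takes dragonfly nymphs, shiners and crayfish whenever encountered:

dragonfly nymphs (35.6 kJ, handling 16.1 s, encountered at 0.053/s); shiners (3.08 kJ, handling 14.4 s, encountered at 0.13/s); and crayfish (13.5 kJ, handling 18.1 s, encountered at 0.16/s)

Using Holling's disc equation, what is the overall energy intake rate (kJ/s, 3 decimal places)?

0.672 kJ/s

R = (0.053×35.6 + 0.13×3.08 + 0.16×13.5) / (1 + 0.053×16.1 + 0.13×14.4 + 0.16×18.1) = 4.447/6.621 = 0.6717 kJ/s.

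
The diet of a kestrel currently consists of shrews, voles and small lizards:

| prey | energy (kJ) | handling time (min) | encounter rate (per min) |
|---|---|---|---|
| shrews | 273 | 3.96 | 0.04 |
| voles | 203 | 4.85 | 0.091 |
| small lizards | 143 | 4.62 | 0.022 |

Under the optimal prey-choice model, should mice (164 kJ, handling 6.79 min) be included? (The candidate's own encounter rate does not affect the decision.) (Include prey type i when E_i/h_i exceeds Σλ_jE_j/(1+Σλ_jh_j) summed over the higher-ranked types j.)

Yes

On shrews, voles and small lizards alone, R = ΣλE/(1+Σλh) = 32.54/1.701 = 19.12 kJ/min.
mice: E/h = 164/6.79 = 24.15 kJ/min.
Since 24.15 > R, including mice increases the long-run rate.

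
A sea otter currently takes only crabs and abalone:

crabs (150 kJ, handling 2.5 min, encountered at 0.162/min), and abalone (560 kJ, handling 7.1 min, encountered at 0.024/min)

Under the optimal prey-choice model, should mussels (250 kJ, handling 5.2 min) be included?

Yes

On crabs and abalone alone, R = ΣλE/(1+Σλh) = 37.74/1.575 = 23.96 kJ/min.
mussels: E/h = 250/5.2 = 48.08 kJ/min.
Since 48.08 > R, including mussels increases the long-run rate.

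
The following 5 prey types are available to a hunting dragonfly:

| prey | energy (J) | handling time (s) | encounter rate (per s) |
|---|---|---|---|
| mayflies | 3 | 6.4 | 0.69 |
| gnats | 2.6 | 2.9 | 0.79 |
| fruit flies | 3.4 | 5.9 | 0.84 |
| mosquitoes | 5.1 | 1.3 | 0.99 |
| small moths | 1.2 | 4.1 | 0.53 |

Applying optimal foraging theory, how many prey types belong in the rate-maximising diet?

Profitabilities (E/h, J/s): mosquitoes 3.92, gnats 0.897, fruit flies 0.576, mayflies 0.469, small moths 0.293. Add prey in this order while the next type's profitability exceeds the intake rate on those already taken.
Rate on top 1: 2.208. gnats: 0.897 < 2.208 → exclude; stop.
Optimal diet: mosquitoes — 1 of 5 types.

1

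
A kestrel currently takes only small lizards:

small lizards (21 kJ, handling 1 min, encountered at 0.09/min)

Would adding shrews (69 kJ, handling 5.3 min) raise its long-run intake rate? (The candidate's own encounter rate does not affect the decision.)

Intake rate on the current diet: R = (0.09×21) / (1 + 0.09×1) = 1.89/1.09 = 1.734 kJ/min.
shrews: E/h = 69/5.3 = 13.02 kJ/min.
13.02 > 1.734, so adding shrews raises the average — include it.

Yes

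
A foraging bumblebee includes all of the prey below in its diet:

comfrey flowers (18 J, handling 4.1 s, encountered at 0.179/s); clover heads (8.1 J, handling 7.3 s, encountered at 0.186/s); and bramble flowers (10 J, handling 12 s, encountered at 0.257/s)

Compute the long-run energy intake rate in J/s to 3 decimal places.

R = (0.179×18 + 0.186×8.1 + 0.257×10) / (1 + 0.179×4.1 + 0.186×7.3 + 0.257×12) = 7.299/6.176 = 1.182 J/s.

1.182 J/s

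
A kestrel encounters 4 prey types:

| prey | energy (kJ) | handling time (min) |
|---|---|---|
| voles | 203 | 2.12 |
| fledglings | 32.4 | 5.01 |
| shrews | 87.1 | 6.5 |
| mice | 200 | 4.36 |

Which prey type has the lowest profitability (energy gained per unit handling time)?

fledglings

In descending order of E/h:
voles: 203/2.12 = 95.8 kJ/min
mice: 200/4.36 = 45.9 kJ/min
shrews: 87.1/6.5 = 13.4 kJ/min
fledglings: 32.4/5.01 = 6.47 kJ/min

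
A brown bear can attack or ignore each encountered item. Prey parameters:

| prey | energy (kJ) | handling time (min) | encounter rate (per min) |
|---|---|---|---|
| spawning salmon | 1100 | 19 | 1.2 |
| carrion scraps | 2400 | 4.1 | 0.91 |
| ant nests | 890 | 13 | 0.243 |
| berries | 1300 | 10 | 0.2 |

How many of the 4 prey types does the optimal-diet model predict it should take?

Profitabilities (E/h, kJ/min): carrion scraps 585, berries 130, ant nests 68.5, spawning salmon 57.9. Add prey in this order while the next type's profitability exceeds the intake rate on those already taken.
Rate on top 1: 461.6. berries: 130 < 461.6 → exclude; stop.
Optimal diet: carrion scraps — 1 of 4 types.

1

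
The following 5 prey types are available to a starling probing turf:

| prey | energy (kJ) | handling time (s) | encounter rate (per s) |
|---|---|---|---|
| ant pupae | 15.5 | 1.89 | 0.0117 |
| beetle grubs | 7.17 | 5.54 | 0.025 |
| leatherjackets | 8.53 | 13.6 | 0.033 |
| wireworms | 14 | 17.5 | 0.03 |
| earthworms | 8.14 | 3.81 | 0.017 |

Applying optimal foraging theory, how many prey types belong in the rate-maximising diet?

5

E/h in descending order: ant pupae 8.2, earthworms 2.14, beetle grubs 1.29, wireworms 0.8, leatherjackets 0.627 kJ/s. The optimal diet is the largest prefix of this list for which every included type satisfies E_i/h_i > R on the types above it.
Rate on top 1: 0.1774. earthworms: 2.14 > 0.1774 → include.
Rate on top 2: 0.2942. beetle grubs: 1.29 > 0.2942 → include.
Rate on top 3: 0.4072. wireworms: 0.8 > 0.4072 → include.
Rate on top 4: 0.525. leatherjackets: 0.627 > 0.525 → include.
Optimal diet: ant pupae, earthworms, beetle grubs, wireworms, leatherjackets — 5 of 5 types.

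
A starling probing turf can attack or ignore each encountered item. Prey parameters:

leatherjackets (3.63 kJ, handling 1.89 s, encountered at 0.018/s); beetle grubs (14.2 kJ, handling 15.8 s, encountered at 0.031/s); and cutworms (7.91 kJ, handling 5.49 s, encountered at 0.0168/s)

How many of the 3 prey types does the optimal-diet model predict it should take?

3

Rank by E/h (kJ/s): leatherjackets 1.92, cutworms 1.44, beetle grubs 0.899. Include each in turn until the next type's E/h falls below the running intake rate.
Rate on top 1: 0.06319. cutworms: 1.44 > 0.06319 → include.
Rate on top 2: 0.176. beetle grubs: 0.899 > 0.176 → include.
Optimal diet: leatherjackets, cutworms, beetle grubs — 3 of 3 types.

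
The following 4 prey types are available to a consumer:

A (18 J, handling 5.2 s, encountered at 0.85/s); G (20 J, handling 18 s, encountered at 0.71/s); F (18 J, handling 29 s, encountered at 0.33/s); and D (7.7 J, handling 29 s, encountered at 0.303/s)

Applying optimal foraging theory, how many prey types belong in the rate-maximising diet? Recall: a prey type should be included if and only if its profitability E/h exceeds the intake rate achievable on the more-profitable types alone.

Rank by E/h (J/s): A 3.46, G 1.11, F 0.621, D 0.266. Include each in turn until the next type's E/h falls below the running intake rate.
Rate on top 1: 2.823. G: 1.11 < 2.823 → exclude; stop.
Optimal diet: A — 1 of 4 types.

1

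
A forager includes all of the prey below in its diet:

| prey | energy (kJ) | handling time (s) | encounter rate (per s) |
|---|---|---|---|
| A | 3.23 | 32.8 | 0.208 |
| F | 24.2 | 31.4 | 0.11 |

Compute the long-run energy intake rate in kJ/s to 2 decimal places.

R = (0.208×3.23 + 0.11×24.2) / (1 + 0.208×32.8 + 0.11×31.4) = 3.334/11.28 = 0.2956 kJ/s.

0.30 kJ/s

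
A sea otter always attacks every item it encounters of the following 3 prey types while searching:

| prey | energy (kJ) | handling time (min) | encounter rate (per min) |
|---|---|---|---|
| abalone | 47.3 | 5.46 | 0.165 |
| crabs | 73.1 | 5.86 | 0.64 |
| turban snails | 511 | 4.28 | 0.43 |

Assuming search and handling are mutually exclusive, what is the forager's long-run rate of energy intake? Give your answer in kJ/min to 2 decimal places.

Energy encountered per unit search time: 0.165×47.3 + 0.64×73.1 + 0.43×511 = 274.3 kJ/min.
Handling time per unit search time: 0.165×5.46 + 0.64×5.86 + 0.43×4.28 = 6.492.
Rate = 274.3/(1 + 6.492) = 36.62 kJ/min.

36.62 kJ/min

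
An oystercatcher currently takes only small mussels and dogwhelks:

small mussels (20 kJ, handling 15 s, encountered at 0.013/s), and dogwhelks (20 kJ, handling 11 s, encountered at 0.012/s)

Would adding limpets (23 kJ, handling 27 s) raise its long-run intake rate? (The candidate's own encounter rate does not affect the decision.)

Yes

Intake rate on the current diet: R = (0.013×20 + 0.012×20) / (1 + 0.013×15 + 0.012×11) = 0.5/1.327 = 0.3768 kJ/s.
limpets: E/h = 23/27 = 0.8519 kJ/s.
0.8519 > 0.3768, so adding limpets raises the average — include it.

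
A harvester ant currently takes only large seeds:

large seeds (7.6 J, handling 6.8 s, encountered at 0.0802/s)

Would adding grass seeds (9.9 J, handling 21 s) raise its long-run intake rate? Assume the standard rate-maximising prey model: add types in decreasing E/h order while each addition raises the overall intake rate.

Yes

On large seeds alone, R = ΣλE/(1+Σλh) = 0.6095/1.545 = 0.3944 J/s.
grass seeds: E/h = 9.9/21 = 0.4714 J/s.
Since 0.4714 > R, including grass seeds increases the long-run rate.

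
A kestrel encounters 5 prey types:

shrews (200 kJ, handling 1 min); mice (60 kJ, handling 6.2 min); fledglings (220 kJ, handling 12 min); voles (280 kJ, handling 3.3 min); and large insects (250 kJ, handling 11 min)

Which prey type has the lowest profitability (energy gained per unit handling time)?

In descending order of E/h:
shrews: 200/1 = 200 kJ/min
voles: 280/3.3 = 84.8 kJ/min
large insects: 250/11 = 22.7 kJ/min
fledglings: 220/12 = 18.3 kJ/min
mice: 60/6.2 = 9.68 kJ/min

mice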